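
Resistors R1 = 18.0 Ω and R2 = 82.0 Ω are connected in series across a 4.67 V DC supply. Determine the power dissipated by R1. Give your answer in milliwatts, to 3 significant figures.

39.3 mW

In a series string the same current flows through every resistor — find that current, then P = I²R for the one we want.
R_total = 18.0 + 82.0 = 100.0 Ω
I = V / R_total = 4.67 / 100.0 = 0.04670 A
P_R1 = I² × R1 = (0.04670)² × 18.0 = 0.03926 W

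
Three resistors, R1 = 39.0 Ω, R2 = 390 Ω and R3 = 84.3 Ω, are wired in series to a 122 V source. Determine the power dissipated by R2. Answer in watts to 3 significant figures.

In a series string the same current flows through every resistor — find that current, then P = I²R for the one we want.
R_total = 39.0 + 390 + 84.3 = 513.3 Ω
I = V / R_total = 122 / 513.3 = 0.2377 A
P_R2 = I² × R2 = (0.2377)² × 390 = 22.03 W

22.0 W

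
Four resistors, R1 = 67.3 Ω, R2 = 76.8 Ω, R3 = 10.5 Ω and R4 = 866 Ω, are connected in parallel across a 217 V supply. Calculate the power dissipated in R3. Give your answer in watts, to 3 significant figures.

4480 W

Every branch has 217 V across it, so for R3 the power is simply V²/R.
P_R3 = V² / R3 = (217)² / 10.5 Ω = 4485 W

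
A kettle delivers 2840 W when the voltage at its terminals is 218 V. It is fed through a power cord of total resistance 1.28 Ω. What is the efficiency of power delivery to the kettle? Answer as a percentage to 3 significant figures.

92.9 %

I = P / V = 2840 / 218 = 13.03 A through the power cord.
P_line = I² R_line = (13.03)² × 1.28 = 217.2 W
P_source = P_load + P_line = 2840 + 217.2 = 3057 W
η = P_load / P_source = 2840 / 3057 = 0.9289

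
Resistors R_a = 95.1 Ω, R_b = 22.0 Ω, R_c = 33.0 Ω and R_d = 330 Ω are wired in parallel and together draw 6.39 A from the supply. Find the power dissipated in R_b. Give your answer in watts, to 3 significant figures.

Only the total current is stated, so first find the parallel equivalent to get the voltage across the combination.
1/R_eq = 1/95.1 + 1/22.0 + 1/33.0 + 1/330 ⇒ R_eq = 11.20 Ω
V = I_total × R_eq = 6.390 × 11.20 = 71.55 V
P_R_b = V² / R_b = (71.55)² / 22.0 = 232.7 W

233 W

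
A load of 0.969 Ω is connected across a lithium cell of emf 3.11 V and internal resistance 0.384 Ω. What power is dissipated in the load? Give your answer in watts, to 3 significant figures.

The internal resistance and the load are in series, so the same I flows through both; get I from ε/(r+R), then I²R for the load.
I = ε / (r + R) = 3.11 / (0.384 + 0.969) = 2.299 A
P_load = I² R = (2.299)² × 0.969 = 5.120 W

5.12 W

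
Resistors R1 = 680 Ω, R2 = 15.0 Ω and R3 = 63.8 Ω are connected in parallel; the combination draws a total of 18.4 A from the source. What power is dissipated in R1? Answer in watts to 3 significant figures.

70.9 W

We need the common branch voltage; get it from I_total × R_eq, then P = V²/R for the branch.
1/R_eq = 1/680 + 1/15.0 + 1/63.8 ⇒ R_eq = 11.93 Ω
V = I_total × R_eq = 18.40 × 11.93 = 219.5 V
P_R1 = V² / R1 = (219.5)² / 680 = 70.88 W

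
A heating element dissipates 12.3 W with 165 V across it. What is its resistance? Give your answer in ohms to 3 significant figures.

2210 Ω

From P = V I = I²R = V²/R, with the two given quantities we get R = V² / P.
R = (165)² / 12.3 = 2213 Ω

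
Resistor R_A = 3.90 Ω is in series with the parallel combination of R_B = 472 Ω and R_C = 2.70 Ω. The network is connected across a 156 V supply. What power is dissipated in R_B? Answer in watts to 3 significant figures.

First combine the parallel branches into one equivalent R_p, then R_A + R_p is a series pair.
R_p = (472×2.70)/(472+2.70) = 2.685 Ω
R_total = 3.90 + 2.685 = 6.585 Ω
I = V / R_total = 156 / 6.585 = 23.69 A
Voltage across the parallel pair: V_p = I × R_p = 23.69 × 2.685 = 63.60 V
R_B is across V_p, so use P = V²/R for that branch.
P_R_B = (63.60)² / 472 = 8.571 W

8.57 W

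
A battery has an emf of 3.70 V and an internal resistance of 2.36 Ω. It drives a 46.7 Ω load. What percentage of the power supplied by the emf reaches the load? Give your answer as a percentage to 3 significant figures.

The source delivers εI, of which I²R reaches the load and I²r is lost; since I is common, η = R/(R+r).
η = R / (R + r) = 46.7 / (46.7 + 2.36) = 0.9519

95.2 %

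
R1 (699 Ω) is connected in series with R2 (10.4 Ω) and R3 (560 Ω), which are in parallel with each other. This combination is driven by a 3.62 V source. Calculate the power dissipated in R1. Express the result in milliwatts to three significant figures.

Collapse R2‖R3 to a single equivalent, reducing the network to two series elements.
R_p = (10.4×560)/(10.4+560) = 10.21 Ω
R_total = 699 + 10.21 = 709.2 Ω
I = V / R_total = 3.62 / 709.2 = 0.005104 A
The full supply current passes through R1: P = I²R.
P_R1 = (0.005104)² × 699 = 0.01821 W

18.2 mW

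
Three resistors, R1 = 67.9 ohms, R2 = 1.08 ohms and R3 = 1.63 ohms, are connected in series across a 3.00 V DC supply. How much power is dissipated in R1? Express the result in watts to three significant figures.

Series elements share the same current, so find I first, then use P = I²R.
R_total = 67.9 + 1.08 + 1.63 = 70.61 Ω
I = V / R_total = 3.00 / 70.61 = 0.04249 A
P_R1 = I² × R1 = (0.04249)² × 67.9 = 0.1226 W

0.123 W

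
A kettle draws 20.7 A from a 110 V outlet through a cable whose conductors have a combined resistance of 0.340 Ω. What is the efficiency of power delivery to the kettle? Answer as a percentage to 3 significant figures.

The cable carries the full 20.7 A.
P_line = I² R_line = (20.70)² × 0.340 = 145.7 W
P_source = V I = 110 × 20.70 = 2277 W; P_load = 2131 W
η = P_load / P_source = 2131 / 2277 = 0.9360

93.6 %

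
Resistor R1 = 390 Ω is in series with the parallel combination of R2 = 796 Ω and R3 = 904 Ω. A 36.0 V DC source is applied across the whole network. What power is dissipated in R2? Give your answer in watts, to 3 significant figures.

Replace R2 and R3 with their parallel equivalent so the circuit becomes R1 in series with R_p.
R_p = (796×904)/(796+904) = 423.3 Ω
R_total = 390 + 423.3 = 813.3 Ω
I = V / R_total = 36.0 / 813.3 = 0.04426 A
Voltage across the parallel pair: V_p = I × R_p = 0.04426 × 423.3 = 18.74 V
With V_p across R2, its power is V_p²/R2.
P_R2 = (18.74)² / 796 = 0.4410 W

0.441 W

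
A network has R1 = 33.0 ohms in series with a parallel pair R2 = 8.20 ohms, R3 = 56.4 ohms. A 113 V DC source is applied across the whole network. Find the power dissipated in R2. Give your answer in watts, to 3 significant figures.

49.5 W

First combine the parallel branches into one equivalent R_p, then R1 + R_p is a series pair.
R_p = (8.20×56.4)/(8.20+56.4) = 7.159 Ω
R_total = 33.0 + 7.159 = 40.16 Ω
I = V / R_total = 113 / 40.16 = 2.814 A
Voltage across the parallel pair: V_p = I × R_p = 2.814 × 7.159 = 20.14 V
R2 is across V_p, so use P = V²/R for that branch.
P_R2 = (20.14)² / 8.20 = 49.49 W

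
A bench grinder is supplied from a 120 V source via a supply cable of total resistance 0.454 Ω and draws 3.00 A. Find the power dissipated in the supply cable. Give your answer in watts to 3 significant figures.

The supply cable and load are in series, so the same current flows in both; the loss is I²R_line.
The supply cable carries the full 3.00 A.
P_line = I² R_line = (3.000)² × 0.454 = 4.086 W

4.09 W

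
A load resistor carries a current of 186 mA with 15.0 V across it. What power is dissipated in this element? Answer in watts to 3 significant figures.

2.79 W

Both the voltage across and the current through the element are known, so P = V I applies directly.
P = 15.0 V × 0.1860 A = 2.790 W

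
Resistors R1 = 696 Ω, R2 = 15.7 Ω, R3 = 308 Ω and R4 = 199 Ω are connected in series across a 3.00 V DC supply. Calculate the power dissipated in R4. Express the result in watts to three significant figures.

Since the resistors are in series they all carry the loop current I = V/R_total; the power in any one is I²R.
R_total = 696 + 15.7 + 308 + 199 = 1219 Ω
I = V / R_total = 3.00 / 1219 = 0.002462 A
P_R4 = I² × R4 = (0.002462)² × 199 = 0.001206 W

0.00121 W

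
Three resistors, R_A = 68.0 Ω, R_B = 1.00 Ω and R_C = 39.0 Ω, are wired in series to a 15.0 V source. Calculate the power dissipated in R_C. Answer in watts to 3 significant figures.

0.752 W

The current is common to all series resistors; compute it, then apply P = I²R for the target.
R_total = 68.0 + 1.00 + 39.0 = 108.0 Ω
I = V / R_total = 15.0 / 108.0 = 0.1389 A
P_R_C = I² × R_C = (0.1389)² × 39.0 = 0.7523 W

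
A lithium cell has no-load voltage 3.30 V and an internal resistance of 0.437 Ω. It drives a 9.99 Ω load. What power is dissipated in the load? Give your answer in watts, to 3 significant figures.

1.00 W

Find the circuit current first, then P = I²R for the load (series elements share I).
I = ε / (r + R) = 3.30 / (0.437 + 9.99) = 0.3165 A
P_load = I² R = (0.3165)² × 9.99 = 1.001 W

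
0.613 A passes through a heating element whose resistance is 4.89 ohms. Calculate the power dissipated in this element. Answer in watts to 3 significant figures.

With I and R stated, P = I²R applies in one step.
P = (0.6130 A)² × 4.89 Ω = 1.838 W

1.84 W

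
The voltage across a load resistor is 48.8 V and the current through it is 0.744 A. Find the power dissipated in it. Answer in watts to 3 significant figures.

Since both terminal voltage and current are stated, P = V I gives the power in one step.
P = 48.8 V × 0.7440 A = 36.31 W

36.3 W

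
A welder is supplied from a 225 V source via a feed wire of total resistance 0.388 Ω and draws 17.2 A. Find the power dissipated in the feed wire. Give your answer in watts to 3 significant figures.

The feed wire is a series resistance carrying the load current; its dissipation is I²R_line.
The feed wire carries the full 17.2 A.
P_line = I² R_line = (17.20)² × 0.388 = 114.8 W

115 W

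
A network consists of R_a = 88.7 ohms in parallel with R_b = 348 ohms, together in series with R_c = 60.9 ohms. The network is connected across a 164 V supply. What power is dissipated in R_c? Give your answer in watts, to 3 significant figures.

94.6 W

Collapse the R_a‖R_b pair into one equivalent R_p; then R_p and R_c form a series string.
R_p = (88.7×348)/(88.7+348) = 70.68 Ω
R_total = R_p + 60.9 = 70.68 + 60.9 = 131.6 Ω
I = V / R_total = 164 / 131.6 = 1.246 A
All the supply current flows through R_c; use P = I²R_c.
P_R_c = (1.246)² × 60.9 = 94.60 W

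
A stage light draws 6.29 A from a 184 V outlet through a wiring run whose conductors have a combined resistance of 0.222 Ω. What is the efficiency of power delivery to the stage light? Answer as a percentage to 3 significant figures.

99.2 %

The wiring run carries the full 6.29 A.
P_line = I² R_line = (6.290)² × 0.222 = 8.783 W
P_source = V I = 184 × 6.290 = 1157 W; P_load = 1149 W
η = P_load / P_source = 1149 / 1157 = 0.9924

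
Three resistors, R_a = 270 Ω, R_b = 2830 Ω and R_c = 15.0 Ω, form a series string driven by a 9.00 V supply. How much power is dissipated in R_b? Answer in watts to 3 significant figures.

Every series element carries the same I. Get I from the total resistance, then P = I² × R_b.
R_total = 270 + 2830 + 15.0 = 3115 Ω
I = V / R_total = 9.00 / 3115 = 0.002889 A
P_R_b = I² × R_b = (0.002889)² × 2830 = 0.02362 W

0.0236 W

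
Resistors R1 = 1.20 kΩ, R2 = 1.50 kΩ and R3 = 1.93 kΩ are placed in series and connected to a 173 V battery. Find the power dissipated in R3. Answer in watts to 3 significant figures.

In a series string the same current flows through every resistor — find that current, then P = I²R for the one we want.
R_total = (1.20 + 1.50 + 1.93) kΩ = 4630 Ω
I = V / R_total = 173 / 4630 = 0.03737 A
P_R3 = I² × R3 = (0.03737)² × 1930 = 2.695 W

2.69 W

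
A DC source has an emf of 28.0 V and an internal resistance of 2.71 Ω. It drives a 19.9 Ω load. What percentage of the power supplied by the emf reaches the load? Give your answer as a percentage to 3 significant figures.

Both r and R carry the same current, so the power split is just the resistance split: η = R/(R+r).
η = R / (R + r) = 19.9 / (19.9 + 2.71) = 0.8801

88.0 %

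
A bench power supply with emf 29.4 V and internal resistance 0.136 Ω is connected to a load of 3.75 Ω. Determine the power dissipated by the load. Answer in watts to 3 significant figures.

215 W

With r and R in series, I = ε/(r+R); the load dissipates I²R.
I = ε / (r + R) = 29.4 / (0.136 + 3.75) = 7.566 A
P_load = I² R = (7.566)² × 3.75 = 214.6 W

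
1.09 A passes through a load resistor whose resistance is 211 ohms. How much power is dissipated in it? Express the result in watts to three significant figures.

251 W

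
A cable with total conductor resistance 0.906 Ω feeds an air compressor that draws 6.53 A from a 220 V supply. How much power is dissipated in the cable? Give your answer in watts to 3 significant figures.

38.6 W

The cable and load are in series, so the same current flows in both; the loss is I²R_line.
The cable carries the full 6.53 A.
P_line = I² R_line = (6.530)² × 0.906 = 38.63 W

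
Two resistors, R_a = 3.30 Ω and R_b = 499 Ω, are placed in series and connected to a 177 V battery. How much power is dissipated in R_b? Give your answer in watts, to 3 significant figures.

62.0 W

The current is common to all series resistors; compute it, then apply P = I²R for the target.
R_total = 3.30 + 499 = 502.3 Ω
I = V / R_total = 177 / 502.3 = 0.3524 A
P_R_b = I² × R_b = (0.3524)² × 499 = 61.96 W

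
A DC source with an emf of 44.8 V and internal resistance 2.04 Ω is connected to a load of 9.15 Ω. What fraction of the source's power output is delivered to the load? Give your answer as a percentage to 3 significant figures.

η = P_load/(P_load+P_int) = I²R/(I²R+I²r) = R/(R+r) — the I² cancels for series elements.
η = R / (R + r) = 9.15 / (9.15 + 2.04) = 0.8177

81.8 %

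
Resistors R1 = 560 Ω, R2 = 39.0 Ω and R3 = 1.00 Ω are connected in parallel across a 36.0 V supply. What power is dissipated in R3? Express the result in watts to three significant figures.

1300 W

The supply voltage appears across each parallel branch — just use P = V²/R3.
P_R3 = V² / R3 = (36.0)² / 1.00 Ω = 1296 W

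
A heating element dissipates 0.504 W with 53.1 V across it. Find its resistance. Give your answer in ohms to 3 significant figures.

5590 Ω

From P = V I = I²R = V²/R, with the two given quantities we get R = V² / P.
R = (53.1)² / 0.504 = 5594 Ω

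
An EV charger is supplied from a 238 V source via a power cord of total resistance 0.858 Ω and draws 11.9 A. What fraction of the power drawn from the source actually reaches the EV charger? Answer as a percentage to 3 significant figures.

The power cord carries the full 11.9 A.
P_line = I² R_line = (11.90)² × 0.858 = 121.5 W
P_source = V I = 238 × 11.90 = 2832 W; P_load = 2711 W
η = P_load / P_source = 2711 / 2832 = 0.9571

95.7 %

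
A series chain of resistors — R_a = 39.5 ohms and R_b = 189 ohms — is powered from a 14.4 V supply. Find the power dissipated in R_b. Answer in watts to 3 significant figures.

0.751 W

The current is common to all series resistors; compute it, then apply P = I²R for the target.
R_total = 39.5 + 189 = 228.5 Ω
I = V / R_total = 14.4 / 228.5 = 0.06302 A
P_R_b = I² × R_b = (0.06302)² × 189 = 0.7506 W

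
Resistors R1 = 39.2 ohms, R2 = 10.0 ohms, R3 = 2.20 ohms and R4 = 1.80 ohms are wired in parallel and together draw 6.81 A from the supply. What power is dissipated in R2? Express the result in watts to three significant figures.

3.60 W

Only the total current is stated, so first find the parallel equivalent to get the voltage across the combination.
1/R_eq = 1/39.2 + 1/10.0 + 1/2.20 + 1/1.80 ⇒ R_eq = 0.8806 Ω
V = I_total × R_eq = 6.810 × 0.8806 = 5.997 V
P_R2 = V² / R2 = (5.997)² / 10.0 = 3.596 W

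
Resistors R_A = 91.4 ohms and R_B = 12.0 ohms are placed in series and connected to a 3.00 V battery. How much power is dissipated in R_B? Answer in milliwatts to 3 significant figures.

Series elements share the same current, so find I first, then use P = I²R.
R_total = 91.4 + 12.0 = 103.4 Ω
I = V / R_total = 3.00 / 103.4 = 0.02901 A
P_R_B = I² × R_B = (0.02901)² × 12.0 = 0.01010 W

10.1 mW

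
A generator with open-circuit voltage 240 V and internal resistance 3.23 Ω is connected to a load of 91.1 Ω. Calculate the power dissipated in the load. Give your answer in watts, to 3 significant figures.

The internal resistance and the load are in series, so the same I flows through both; get I from ε/(r+R), then I²R for the load.
I = ε / (r + R) = 240 / (3.23 + 91.1) = 2.544 A
P_load = I² R = (2.544)² × 91.1 = 589.7 W

590 W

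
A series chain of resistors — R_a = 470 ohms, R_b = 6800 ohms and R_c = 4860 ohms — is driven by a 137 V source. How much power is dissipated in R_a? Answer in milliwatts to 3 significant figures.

Series elements share the same current, so find I first, then use P = I²R.
R_total = 470 + 6800 + 4860 = 12130 Ω
I = V / R_total = 137 / 12130 = 0.01129 A
P_R_a = I² × R_a = (0.01129)² × 470 = 0.05995 W

60.0 mW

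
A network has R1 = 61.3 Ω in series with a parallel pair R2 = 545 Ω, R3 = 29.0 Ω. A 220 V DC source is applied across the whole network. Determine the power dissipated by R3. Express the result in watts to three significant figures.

160 W

Reduce the parallel pair to R_p first; the network is then a simple series string.
R_p = (545×29.0)/(545+29.0) = 27.53 Ω
R_total = 61.3 + 27.53 = 88.83 Ω
I = V / R_total = 220 / 88.83 = 2.477 A
Voltage across the parallel pair: V_p = I × R_p = 2.477 × 27.53 = 68.19 V
R3 is across V_p, so use P = V²/R for that branch.
P_R3 = (68.19)² / 29.0 = 160.3 W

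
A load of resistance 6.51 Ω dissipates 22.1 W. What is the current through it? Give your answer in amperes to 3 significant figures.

The two known quantities fix the third via I = √(P / R).
I = √(22.1 / 6.51) = 1.842 A

1.84 A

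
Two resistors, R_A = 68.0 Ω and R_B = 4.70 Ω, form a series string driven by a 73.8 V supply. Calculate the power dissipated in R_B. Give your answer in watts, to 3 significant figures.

Series elements share the same current, so find I first, then use P = I²R.
R_total = 68.0 + 4.70 = 72.70 Ω
I = V / R_total = 73.8 / 72.70 = 1.015 A
P_R_B = I² × R_B = (1.015)² × 4.70 = 4.843 W

4.84 W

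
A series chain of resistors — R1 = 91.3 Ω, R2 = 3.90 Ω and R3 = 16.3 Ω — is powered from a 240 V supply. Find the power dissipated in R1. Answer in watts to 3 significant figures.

423 W

In a series string the same current flows through every resistor — find that current, then P = I²R for the one we want.
R_total = 91.3 + 3.90 + 16.3 = 111.5 Ω
I = V / R_total = 240 / 111.5 = 2.152 A
P_R1 = I² × R1 = (2.152)² × 91.3 = 423.0 W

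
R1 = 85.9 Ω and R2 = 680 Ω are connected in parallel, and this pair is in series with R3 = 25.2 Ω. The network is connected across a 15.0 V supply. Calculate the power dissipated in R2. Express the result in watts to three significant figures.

0.187 W

Combine R1 and R2 into their parallel equivalent first, reducing the network to two series resistors.
R_p = (85.9×680)/(85.9+680) = 76.27 Ω
R_total = R_p + 25.2 = 76.27 + 25.2 = 101.5 Ω
I = V / R_total = 15.0 / 101.5 = 0.1478 A
Voltage across the parallel pair: V_p = I × R_p = 0.1478 × 76.27 = 11.27 V
R2 sits across V_p; its power is V_p²/R.
P_R2 = (11.27)² / 680 = 0.1869 W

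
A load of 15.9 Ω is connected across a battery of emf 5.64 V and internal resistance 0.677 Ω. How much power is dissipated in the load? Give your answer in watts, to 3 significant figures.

1.84 W

The internal resistance and the load are in series, so the same I flows through both; get I from ε/(r+R), then I²R for the load.
I = ε / (r + R) = 5.64 / (0.677 + 15.9) = 0.3402 A
P_load = I² R = (0.3402)² × 15.9 = 1.841 W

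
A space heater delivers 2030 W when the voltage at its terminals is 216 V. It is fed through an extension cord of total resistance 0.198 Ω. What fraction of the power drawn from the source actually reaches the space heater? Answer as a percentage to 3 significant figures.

I = P / V = 2030 / 216 = 9.398 A through the extension cord.
P_line = I² R_line = (9.398)² × 0.198 = 17.49 W
P_source = P_load + P_line = 2030 + 17.49 = 2047 W
η = P_load / P_source = 2030 / 2047 = 0.9915

99.1 %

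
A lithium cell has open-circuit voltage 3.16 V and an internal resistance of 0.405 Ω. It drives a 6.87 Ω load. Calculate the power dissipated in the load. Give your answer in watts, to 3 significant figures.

1.30 W

Find the circuit current first, then P = I²R for the load (series elements share I).
I = ε / (r + R) = 3.16 / (0.405 + 6.87) = 0.4344 A
P_load = I² R = (0.4344)² × 6.87 = 1.296 W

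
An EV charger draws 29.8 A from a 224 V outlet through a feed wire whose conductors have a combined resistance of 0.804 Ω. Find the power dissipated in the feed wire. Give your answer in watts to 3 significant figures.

The feed wire is a series resistance carrying the load current; its dissipation is I²R_line.
The feed wire carries the full 29.8 A.
P_line = I² R_line = (29.80)² × 0.804 = 714.0 W

714 W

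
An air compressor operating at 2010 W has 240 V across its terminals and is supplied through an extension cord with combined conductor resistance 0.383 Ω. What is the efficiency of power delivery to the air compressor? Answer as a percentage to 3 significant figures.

98.7 %

I = P / V = 2010 / 240 = 8.375 A through the extension cord.
P_line = I² R_line = (8.375)² × 0.383 = 26.86 W
P_source = P_load + P_line = 2010 + 26.86 = 2037 W
η = P_load / P_source = 2010 / 2037 = 0.9868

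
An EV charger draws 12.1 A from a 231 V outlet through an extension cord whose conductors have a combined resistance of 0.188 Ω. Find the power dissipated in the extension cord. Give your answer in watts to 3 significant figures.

27.5 W

Line loss is just I²R for the cable — we know both I and R_line directly.
The extension cord carries the full 12.1 A.
P_line = I² R_line = (12.10)² × 0.188 = 27.53 W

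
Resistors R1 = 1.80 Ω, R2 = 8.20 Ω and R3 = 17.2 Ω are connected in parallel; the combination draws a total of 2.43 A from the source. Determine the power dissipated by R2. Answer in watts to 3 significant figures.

Only the total current is stated, so first find the parallel equivalent to get the voltage across the combination.
1/R_eq = 1/1.80 + 1/8.20 + 1/17.2 ⇒ R_eq = 1.359 Ω
V = I_total × R_eq = 2.430 × 1.359 = 3.303 V
P_R2 = V² / R2 = (3.303)² / 8.20 = 1.331 W

1.33 W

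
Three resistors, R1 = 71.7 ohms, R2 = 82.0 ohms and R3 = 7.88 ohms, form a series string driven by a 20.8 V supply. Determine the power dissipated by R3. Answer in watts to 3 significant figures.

Every series element carries the same I. Get I from the total resistance, then P = I² × R3.
R_total = 71.7 + 82.0 + 7.88 = 161.6 Ω
I = V / R_total = 20.8 / 161.6 = 0.1287 A
P_R3 = I² × R3 = (0.1287)² × 7.88 = 0.1306 W

0.131 W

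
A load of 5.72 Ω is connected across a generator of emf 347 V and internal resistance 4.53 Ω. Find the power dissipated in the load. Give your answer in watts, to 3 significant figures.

Load and internal resistance form a series loop — compute the loop current, then the load power via I²R.
I = ε / (r + R) = 347 / (4.53 + 5.72) = 33.85 A
P_load = I² R = (33.85)² × 5.72 = 6556 W

6560 W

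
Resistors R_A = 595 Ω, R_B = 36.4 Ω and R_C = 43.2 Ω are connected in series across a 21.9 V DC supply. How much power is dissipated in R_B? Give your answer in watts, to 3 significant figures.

0.0384 W

Every series element carries the same I. Get I from the total resistance, then P = I² × R_B.
R_total = 595 + 36.4 + 43.2 = 674.6 Ω
I = V / R_total = 21.9 / 674.6 = 0.03246 A
P_R_B = I² × R_B = (0.03246)² × 36.4 = 0.03836 W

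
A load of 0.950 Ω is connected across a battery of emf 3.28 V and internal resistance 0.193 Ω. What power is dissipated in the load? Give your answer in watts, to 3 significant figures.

7.82 W

The internal resistance and the load are in series, so the same I flows through both; get I from ε/(r+R), then I²R for the load.
I = ε / (r + R) = 3.28 / (0.193 + 0.950) = 2.870 A
P_load = I² R = (2.870)² × 0.950 = 7.823 W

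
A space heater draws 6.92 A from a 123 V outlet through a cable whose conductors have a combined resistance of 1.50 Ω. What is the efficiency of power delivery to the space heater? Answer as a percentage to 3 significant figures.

91.6 %

The cable carries the full 6.92 A.
P_line = I² R_line = (6.920)² × 1.50 = 71.83 W
P_source = V I = 123 × 6.920 = 851.2 W; P_load = 779.3 W
η = P_load / P_source = 779.3 / 851.2 = 0.9156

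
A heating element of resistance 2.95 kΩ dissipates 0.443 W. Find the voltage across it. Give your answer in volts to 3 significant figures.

36.2 V

The two known quantities fix the third via V = √(P R).
V = √(0.443 × 2950) = 36.15 V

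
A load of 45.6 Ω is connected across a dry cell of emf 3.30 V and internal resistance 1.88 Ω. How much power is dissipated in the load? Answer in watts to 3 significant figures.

Find the circuit current first, then P = I²R for the load (series elements share I).
I = ε / (r + R) = 3.30 / (1.88 + 45.6) = 0.06950 A
P_load = I² R = (0.06950)² × 45.6 = 0.2203 W

0.220 W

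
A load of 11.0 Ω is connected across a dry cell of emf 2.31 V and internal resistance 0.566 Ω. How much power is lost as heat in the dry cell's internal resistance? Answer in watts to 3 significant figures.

r is in series with the load, so it carries the full circuit current — the loss in it is I²r.
I = ε / (r + R) = 2.31 / (0.566 + 11.0) = 0.1997 A
P_int = I² r = (0.1997)² × 0.566 = 0.02258 W

0.0226 W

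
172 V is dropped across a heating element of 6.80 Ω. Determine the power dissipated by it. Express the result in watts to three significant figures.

4350 W

V and R are stated; P = V²/R avoids computing the current.
P = (172 V)² / 6.80 Ω = 4351 W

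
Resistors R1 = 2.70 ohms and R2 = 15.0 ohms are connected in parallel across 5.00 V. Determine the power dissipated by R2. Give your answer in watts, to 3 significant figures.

Parallel branches share the same voltage; P = V²/R gives the branch power in one step.
P_R2 = V² / R2 = (5.00)² / 15.0 Ω = 1.667 W

1.67 W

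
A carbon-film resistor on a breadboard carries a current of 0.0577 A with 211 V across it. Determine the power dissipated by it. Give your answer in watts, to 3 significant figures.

12.2 W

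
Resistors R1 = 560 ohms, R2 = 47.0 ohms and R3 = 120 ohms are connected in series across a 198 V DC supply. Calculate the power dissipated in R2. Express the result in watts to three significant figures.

3.49 W

Every series element carries the same I. Get I from the total resistance, then P = I² × R2.
R_total = 560 + 47.0 + 120 = 727.0 Ω
I = V / R_total = 198 / 727.0 = 0.2724 A
P_R2 = I² × R2 = (0.2724)² × 47.0 = 3.486 W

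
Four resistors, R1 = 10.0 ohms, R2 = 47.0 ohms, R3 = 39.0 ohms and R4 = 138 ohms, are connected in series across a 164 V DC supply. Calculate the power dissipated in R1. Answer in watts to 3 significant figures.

4.91 W

In a series string the same current flows through every resistor — find that current, then P = I²R for the one we want.
R_total = 10.0 + 47.0 + 39.0 + 138 = 234.0 Ω
I = V / R_total = 164 / 234.0 = 0.7009 A
P_R1 = I² × R1 = (0.7009)² × 10.0 = 4.912 W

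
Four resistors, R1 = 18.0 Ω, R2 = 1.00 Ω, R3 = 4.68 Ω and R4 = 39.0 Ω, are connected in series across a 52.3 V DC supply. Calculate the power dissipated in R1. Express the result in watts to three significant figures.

12.5 W

Series elements share the same current, so find I first, then use P = I²R.
R_total = 18.0 + 1.00 + 4.68 + 39.0 = 62.68 Ω
I = V / R_total = 52.3 / 62.68 = 0.8344 A
P_R1 = I² × R1 = (0.8344)² × 18.0 = 12.53 W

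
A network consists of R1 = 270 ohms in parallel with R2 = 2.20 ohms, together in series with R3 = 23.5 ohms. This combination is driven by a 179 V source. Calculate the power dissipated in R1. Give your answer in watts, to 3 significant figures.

First find R_p for the parallel pair, then treat R_p + R3 as a series loop.
R_p = (270×2.20)/(270+2.20) = 2.182 Ω
R_total = R_p + 23.5 = 2.182 + 23.5 = 25.68 Ω
I = V / R_total = 179 / 25.68 = 6.970 A
Voltage across the parallel pair: V_p = I × R_p = 6.970 × 2.182 = 15.21 V
R1 has V_p across it, so P = V_p²/R1.
P_R1 = (15.21)² / 270 = 0.8568 W

0.857 W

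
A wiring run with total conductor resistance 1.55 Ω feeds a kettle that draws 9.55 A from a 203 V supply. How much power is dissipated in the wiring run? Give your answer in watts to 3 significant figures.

The wiring run and load are in series, so the same current flows in both; the loss is I²R_line.
The wiring run carries the full 9.55 A.
P_line = I² R_line = (9.550)² × 1.55 = 141.4 W

141 W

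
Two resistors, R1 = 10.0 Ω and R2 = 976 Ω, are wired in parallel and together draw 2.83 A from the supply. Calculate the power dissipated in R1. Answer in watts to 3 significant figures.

78.5 W

Parallel branches share V, not I — compute V via R_eq, then use V²/R for the target branch.
1/R_eq = 1/10.0 + 1/976 ⇒ R_eq = 9.899 Ω
V = I_total × R_eq = 2.830 × 9.899 = 28.01 V
P_R1 = V² / R1 = (28.01)² / 10.0 = 78.47 W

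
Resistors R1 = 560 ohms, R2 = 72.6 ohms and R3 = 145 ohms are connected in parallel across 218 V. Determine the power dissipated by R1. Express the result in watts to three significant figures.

84.9 W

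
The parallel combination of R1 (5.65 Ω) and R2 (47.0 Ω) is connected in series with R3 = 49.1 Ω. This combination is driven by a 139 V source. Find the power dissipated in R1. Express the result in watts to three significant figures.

29.7 W

Combine R1 and R2 into their parallel equivalent first, reducing the network to two series resistors.
R_p = (5.65×47.0)/(5.65+47.0) = 5.044 Ω
R_total = R_p + 49.1 = 5.044 + 49.1 = 54.14 Ω
I = V / R_total = 139 / 54.14 = 2.567 A
Voltage across the parallel pair: V_p = I × R_p = 2.567 × 5.044 = 12.95 V
R1 sits across V_p; its power is V_p²/R.
P_R1 = (12.95)² / 5.65 = 29.67 W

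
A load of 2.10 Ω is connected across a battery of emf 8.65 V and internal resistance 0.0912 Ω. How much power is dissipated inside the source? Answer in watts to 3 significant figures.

r is in series with the load, so it carries the full circuit current — the loss in it is I²r.
I = ε / (r + R) = 8.65 / (0.0912 + 2.10) = 3.948 A
P_int = I² r = (3.948)² × 0.0912 = 1.421 W

1.42 W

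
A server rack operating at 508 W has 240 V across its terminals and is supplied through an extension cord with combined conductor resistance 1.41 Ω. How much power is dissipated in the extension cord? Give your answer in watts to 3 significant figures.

6.32 W

The extension cord is a series resistance carrying the load current; its dissipation is I²R_line.
I = P / V = 508 / 240 = 2.117 A through the extension cord.
P_line = I² R_line = (2.117)² × 1.41 = 6.317 W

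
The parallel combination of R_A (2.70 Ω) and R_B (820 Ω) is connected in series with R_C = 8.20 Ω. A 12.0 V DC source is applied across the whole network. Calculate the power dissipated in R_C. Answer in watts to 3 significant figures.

9.95 W

Collapse the R_A‖R_B pair into one equivalent R_p; then R_p and R_C form a series string.
R_p = (2.70×820)/(2.70+820) = 2.691 Ω
R_total = R_p + 8.20 = 2.691 + 8.20 = 10.89 Ω
I = V / R_total = 12.0 / 10.89 = 1.102 A
R_C carries the full series current, so P = I²R.
P_R_C = (1.102)² × 8.20 = 9.955 W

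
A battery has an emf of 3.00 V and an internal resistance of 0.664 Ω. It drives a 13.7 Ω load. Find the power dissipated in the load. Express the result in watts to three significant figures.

0.598 W

Load and internal resistance form a series loop — compute the loop current, then the load power via I²R.
I = ε / (r + R) = 3.00 / (0.664 + 13.7) = 0.2089 A
P_load = I² R = (0.2089)² × 13.7 = 0.5976 W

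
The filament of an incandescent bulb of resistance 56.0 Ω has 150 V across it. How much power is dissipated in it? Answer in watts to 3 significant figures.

402 W

Voltage and resistance are given, so P = V²/R is the one-step route.
P = (150 V)² / 56.0 Ω = 401.8 W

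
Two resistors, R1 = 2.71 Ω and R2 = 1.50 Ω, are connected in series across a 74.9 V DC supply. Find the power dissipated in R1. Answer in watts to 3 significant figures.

Since the resistors are in series they all carry the loop current I = V/R_total; the power in any one is I²R.
R_total = 2.71 + 1.50 = 4.210 Ω
I = V / R_total = 74.9 / 4.210 = 17.79 A
P_R1 = I² × R1 = (17.79)² × 2.71 = 857.8 W

858 W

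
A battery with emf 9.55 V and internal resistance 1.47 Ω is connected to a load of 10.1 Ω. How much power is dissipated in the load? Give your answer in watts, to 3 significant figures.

6.88 W

Find the circuit current first, then P = I²R for the load (series elements share I).
I = ε / (r + R) = 9.55 / (1.47 + 10.1) = 0.8254 A
P_load = I² R = (0.8254)² × 10.1 = 6.881 W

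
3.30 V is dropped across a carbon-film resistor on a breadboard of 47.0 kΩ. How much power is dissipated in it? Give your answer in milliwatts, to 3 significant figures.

0.232 mW

With V across and R both known, P = V²/R gives the dissipation directly.
P = (3.30 V)² / 47000 Ω = 0.0002317 W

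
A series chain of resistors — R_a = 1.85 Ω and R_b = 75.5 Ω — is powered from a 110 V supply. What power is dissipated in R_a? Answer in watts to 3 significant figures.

3.74 W

In a series string the same current flows through every resistor — find that current, then P = I²R for the one we want.
R_total = 1.85 + 75.5 = 77.35 Ω
I = V / R_total = 110 / 77.35 = 1.422 A
P_R_a = I² × R_a = (1.422)² × 1.85 = 3.741 W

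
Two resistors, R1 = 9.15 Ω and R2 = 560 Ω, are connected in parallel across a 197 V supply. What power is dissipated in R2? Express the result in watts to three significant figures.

69.3 W

Each parallel branch sees the full supply voltage, so P = V²/R applies directly to the target branch.
P_R2 = V² / R2 = (197)² / 560 Ω = 69.30 W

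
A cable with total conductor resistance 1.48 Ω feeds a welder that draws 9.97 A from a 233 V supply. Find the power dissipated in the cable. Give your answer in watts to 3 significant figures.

147 W

The cable and load are in series, so the same current flows in both; the loss is I²R_line.
The cable carries the full 9.97 A.
P_line = I² R_line = (9.970)² × 1.48 = 147.1 W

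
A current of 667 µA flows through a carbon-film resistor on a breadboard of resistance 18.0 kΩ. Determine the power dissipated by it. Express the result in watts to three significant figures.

0.00801 W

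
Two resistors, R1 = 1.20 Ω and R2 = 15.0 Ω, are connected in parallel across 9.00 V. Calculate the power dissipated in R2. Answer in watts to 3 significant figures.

The supply voltage appears across each parallel branch — just use P = V²/R2.
P_R2 = V² / R2 = (9.00)² / 15.0 Ω = 5.400 W

5.40 W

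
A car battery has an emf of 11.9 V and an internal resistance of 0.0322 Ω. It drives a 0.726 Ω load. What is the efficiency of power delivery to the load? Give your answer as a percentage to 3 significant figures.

95.8 %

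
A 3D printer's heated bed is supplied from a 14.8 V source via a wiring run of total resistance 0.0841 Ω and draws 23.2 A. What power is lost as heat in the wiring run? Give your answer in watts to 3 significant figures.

45.3 W

The wiring run and load are in series, so the same current flows in both; the loss is I²R_line.
The wiring run carries the full 23.2 A.
P_line = I² R_line = (23.20)² × 0.0841 = 45.27 W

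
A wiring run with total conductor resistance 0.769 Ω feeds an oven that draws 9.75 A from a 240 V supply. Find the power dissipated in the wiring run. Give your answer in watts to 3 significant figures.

73.1 W

Only the current and the line resistance are needed for the I²R loss.
The wiring run carries the full 9.75 A.
P_line = I² R_line = (9.750)² × 0.769 = 73.10 W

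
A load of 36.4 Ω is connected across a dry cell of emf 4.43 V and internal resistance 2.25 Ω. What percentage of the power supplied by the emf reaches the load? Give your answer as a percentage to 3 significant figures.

94.2 %

η = P_load/(P_load+P_int) = I²R/(I²R+I²r) = R/(R+r) — the I² cancels for series elements.
η = R / (R + r) = 36.4 / (36.4 + 2.25) = 0.9418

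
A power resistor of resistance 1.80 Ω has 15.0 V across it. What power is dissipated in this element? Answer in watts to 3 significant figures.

With V across and R both known, P = V²/R gives the dissipation directly.
P = (15.0 V)² / 1.80 Ω = 125.0 W

125 W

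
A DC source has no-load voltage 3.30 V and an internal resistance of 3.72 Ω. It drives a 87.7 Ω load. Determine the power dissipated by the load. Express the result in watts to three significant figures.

Load and internal resistance form a series loop — compute the loop current, then the load power via I²R.
I = ε / (r + R) = 3.30 / (3.72 + 87.7) = 0.03610 A
P_load = I² R = (0.03610)² × 87.7 = 0.1143 W

0.114 W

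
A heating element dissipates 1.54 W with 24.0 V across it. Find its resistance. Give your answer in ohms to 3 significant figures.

374 Ω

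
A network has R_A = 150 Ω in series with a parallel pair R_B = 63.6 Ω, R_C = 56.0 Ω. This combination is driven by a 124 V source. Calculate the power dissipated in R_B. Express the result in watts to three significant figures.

6.63 W

Reduce the parallel pair to R_p first; the network is then a simple series string.
R_p = (63.6×56.0)/(63.6+56.0) = 29.78 Ω
R_total = 150 + 29.78 = 179.8 Ω
I = V / R_total = 124 / 179.8 = 0.6897 A
Voltage across the parallel pair: V_p = I × R_p = 0.6897 × 29.78 = 20.54 V
R_B is across V_p, so use P = V²/R for that branch.
P_R_B = (20.54)² / 63.6 = 6.633 W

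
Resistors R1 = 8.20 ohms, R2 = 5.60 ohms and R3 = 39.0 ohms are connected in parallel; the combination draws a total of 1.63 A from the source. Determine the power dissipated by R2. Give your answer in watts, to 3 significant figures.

4.46 W

Only the total current is stated, so first find the parallel equivalent to get the voltage across the combination.
1/R_eq = 1/8.20 + 1/5.60 + 1/39.0 ⇒ R_eq = 3.066 Ω
V = I_total × R_eq = 1.630 × 3.066 = 4.997 V
P_R2 = V² / R2 = (4.997)² / 5.60 = 4.460 W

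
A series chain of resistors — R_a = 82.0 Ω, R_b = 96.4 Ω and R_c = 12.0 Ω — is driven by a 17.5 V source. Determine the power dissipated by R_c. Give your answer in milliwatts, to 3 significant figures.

101 mW

Every series element carries the same I. Get I from the total resistance, then P = I² × R_c.
R_total = 82.0 + 96.4 + 12.0 = 190.4 Ω
I = V / R_total = 17.5 / 190.4 = 0.09191 A
P_R_c = I² × R_c = (0.09191)² × 12.0 = 0.1014 W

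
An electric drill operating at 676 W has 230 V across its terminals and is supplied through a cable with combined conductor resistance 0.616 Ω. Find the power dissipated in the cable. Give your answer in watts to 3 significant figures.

5.32 W

The cable is a series resistance carrying the load current; its dissipation is I²R_line.
I = P / V = 676 / 230 = 2.939 A through the cable.
P_line = I² R_line = (2.939)² × 0.616 = 5.321 W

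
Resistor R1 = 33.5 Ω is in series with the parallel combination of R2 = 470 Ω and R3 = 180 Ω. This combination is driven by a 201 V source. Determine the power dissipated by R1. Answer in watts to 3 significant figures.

Collapse R2‖R3 to a single equivalent, reducing the network to two series elements.
R_p = (470×180)/(470+180) = 130.2 Ω
R_total = 33.5 + 130.2 = 163.7 Ω
I = V / R_total = 201 / 163.7 = 1.228 A
All the current flows through R1; use P = I²R.
P_R1 = (1.228)² × 33.5 = 50.53 W

50.5 W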